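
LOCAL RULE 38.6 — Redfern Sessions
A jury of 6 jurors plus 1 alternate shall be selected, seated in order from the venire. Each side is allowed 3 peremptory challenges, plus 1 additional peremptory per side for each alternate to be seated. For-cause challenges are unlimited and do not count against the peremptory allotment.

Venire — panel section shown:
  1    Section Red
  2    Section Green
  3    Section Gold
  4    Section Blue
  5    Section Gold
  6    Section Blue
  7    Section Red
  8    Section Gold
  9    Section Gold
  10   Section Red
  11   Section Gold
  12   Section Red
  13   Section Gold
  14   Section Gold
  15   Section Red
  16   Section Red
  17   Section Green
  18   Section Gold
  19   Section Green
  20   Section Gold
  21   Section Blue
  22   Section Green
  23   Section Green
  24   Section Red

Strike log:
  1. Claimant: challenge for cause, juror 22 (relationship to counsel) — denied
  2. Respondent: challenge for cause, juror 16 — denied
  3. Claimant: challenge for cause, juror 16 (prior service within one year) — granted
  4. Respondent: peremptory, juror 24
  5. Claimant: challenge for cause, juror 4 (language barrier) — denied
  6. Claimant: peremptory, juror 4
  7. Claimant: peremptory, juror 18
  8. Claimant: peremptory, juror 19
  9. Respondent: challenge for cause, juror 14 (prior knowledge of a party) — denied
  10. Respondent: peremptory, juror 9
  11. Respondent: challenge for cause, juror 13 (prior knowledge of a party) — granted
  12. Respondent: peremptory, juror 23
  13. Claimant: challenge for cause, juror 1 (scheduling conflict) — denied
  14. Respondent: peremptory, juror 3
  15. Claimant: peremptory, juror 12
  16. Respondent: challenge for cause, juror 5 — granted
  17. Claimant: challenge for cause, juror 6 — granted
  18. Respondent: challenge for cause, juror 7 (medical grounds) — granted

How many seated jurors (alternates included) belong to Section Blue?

Removed: #3, #4, #5, #6, #7, #9, #12, #13, #16, #18, #19, #23, #24.
Seated (7 incl. alternates): #1, #2, #8, #10, #11, #14, #15.
None of those are in Section Blue → 0.

0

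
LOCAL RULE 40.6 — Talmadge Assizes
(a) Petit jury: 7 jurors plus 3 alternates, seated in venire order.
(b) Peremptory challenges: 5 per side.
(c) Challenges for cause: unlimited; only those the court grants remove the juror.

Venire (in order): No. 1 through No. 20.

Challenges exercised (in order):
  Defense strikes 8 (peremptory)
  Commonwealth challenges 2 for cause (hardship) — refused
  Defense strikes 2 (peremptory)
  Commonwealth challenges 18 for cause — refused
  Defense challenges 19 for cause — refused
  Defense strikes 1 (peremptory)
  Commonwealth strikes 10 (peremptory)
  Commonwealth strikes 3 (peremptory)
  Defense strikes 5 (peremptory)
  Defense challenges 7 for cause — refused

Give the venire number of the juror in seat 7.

Removed: #1, #2, #3, #5, #8, #10. (#7, #18, #19 stay — for-cause denied.)
Seating in order: seats 1–7 → #4, #6, #7, #9, #11, #12, #13; alternates → #14, #15, #16.
So seat 7 is #13.

13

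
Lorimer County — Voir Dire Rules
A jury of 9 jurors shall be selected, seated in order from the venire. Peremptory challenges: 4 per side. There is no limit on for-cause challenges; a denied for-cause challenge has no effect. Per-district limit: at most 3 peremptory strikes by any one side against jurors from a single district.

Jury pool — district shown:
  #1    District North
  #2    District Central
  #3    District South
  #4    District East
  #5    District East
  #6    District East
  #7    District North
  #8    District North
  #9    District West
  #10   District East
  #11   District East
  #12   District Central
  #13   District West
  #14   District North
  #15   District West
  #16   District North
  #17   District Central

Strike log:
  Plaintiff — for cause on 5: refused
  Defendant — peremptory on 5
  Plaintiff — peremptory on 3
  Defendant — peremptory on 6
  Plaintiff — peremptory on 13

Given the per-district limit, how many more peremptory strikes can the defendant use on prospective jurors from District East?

Defendant peremptories so far: #5, #6 — 2 of 4 used, 2 left overall.
Against District East: #5, #6 — 2 used; per-district cap 3 leaves 1.
Binding limit: min(2, 1) = 1.

1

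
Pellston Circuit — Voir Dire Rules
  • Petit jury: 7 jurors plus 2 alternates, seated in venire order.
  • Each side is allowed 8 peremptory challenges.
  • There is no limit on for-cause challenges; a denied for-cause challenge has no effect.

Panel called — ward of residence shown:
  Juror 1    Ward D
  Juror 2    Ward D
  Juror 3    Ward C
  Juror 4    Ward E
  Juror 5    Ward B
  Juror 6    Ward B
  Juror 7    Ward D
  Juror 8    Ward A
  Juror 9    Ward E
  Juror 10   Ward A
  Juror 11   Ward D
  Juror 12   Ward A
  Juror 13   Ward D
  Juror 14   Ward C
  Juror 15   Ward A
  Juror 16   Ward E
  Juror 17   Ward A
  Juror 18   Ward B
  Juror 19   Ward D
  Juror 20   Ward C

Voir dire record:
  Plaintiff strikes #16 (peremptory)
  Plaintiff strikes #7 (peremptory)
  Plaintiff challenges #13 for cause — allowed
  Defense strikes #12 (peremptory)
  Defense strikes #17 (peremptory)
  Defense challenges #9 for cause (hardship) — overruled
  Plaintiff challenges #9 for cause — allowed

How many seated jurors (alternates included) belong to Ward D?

Removed: #7, #9, #12, #13, #16, #17.
Seated (9 incl. alternates): #1, #2, #3, #4, #5, #6, #8, #10, #11.
Of those, in Ward D: #1, #2, #11 → 3.

3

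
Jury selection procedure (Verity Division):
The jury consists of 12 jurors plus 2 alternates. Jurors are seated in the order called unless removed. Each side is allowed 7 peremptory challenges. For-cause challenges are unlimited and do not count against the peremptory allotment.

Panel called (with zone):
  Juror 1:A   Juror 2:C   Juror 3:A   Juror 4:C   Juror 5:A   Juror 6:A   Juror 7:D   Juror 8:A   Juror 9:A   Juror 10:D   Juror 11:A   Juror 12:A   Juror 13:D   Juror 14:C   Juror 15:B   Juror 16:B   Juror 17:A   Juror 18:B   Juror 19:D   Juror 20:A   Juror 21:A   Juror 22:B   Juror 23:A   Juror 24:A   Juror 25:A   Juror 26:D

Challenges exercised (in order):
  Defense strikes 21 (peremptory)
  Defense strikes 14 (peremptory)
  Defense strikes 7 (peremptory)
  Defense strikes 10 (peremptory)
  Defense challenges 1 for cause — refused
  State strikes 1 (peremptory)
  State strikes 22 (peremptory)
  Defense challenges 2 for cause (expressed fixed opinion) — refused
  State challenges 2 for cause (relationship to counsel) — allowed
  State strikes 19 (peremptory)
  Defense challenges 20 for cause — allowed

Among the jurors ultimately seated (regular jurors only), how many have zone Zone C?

Removed: #1, #2, #7, #10, #14, #19, #20, #21, #22.
Seated jurors 1–12: #3, #4, #5, #6, #8, #9, #11, #12, #13, #15, #16, #17 (alternates #18, #23 not counted).
Of those, in Zone C: #4 → 1.

1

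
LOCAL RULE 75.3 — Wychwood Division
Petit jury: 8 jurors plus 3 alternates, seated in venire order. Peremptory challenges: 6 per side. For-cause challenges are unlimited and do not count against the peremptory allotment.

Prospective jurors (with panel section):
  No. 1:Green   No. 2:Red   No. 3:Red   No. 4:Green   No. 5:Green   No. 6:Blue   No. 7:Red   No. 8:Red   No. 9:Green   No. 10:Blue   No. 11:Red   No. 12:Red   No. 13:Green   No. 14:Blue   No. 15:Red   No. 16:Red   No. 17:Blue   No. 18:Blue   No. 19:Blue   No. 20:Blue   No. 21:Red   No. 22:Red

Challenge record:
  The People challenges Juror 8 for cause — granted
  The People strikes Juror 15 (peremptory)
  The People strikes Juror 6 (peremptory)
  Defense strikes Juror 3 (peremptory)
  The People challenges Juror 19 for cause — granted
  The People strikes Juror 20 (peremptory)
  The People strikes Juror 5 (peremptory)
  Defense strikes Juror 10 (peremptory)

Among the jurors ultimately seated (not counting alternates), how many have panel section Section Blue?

0

Removed: #3, #5, #6, #8, #10, #15, #19, #20.
Seated jurors 1–8: #1, #2, #4, #7, #9, #11, #12, #13 (alternates #14, #16, #17 not counted).
None of those are in Section Blue → 0.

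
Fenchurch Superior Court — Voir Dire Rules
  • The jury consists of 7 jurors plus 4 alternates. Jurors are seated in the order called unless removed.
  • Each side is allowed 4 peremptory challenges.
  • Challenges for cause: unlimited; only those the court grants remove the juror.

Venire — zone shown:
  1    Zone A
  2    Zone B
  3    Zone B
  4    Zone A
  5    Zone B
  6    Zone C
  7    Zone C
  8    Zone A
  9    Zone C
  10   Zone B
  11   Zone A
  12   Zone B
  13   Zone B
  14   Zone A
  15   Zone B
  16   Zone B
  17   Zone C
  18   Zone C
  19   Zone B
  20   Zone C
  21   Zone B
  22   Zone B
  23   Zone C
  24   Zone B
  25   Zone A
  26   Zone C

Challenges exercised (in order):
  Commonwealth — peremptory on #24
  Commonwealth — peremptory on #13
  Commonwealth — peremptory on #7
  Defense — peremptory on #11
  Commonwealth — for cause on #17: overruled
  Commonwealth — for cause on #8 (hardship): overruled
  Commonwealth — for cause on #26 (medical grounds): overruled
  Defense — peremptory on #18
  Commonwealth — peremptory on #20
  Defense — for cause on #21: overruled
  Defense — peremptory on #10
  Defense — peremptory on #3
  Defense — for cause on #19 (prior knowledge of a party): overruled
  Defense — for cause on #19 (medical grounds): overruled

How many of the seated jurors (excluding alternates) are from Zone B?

Removed: #3, #7, #10, #11, #13, #18, #20, #24.
Seated jurors 1–7: #1, #2, #4, #5, #6, #8, #9 (alternates #12, #14, #15, #16 not counted).
Of those, in Zone B: #2, #5 → 2.

2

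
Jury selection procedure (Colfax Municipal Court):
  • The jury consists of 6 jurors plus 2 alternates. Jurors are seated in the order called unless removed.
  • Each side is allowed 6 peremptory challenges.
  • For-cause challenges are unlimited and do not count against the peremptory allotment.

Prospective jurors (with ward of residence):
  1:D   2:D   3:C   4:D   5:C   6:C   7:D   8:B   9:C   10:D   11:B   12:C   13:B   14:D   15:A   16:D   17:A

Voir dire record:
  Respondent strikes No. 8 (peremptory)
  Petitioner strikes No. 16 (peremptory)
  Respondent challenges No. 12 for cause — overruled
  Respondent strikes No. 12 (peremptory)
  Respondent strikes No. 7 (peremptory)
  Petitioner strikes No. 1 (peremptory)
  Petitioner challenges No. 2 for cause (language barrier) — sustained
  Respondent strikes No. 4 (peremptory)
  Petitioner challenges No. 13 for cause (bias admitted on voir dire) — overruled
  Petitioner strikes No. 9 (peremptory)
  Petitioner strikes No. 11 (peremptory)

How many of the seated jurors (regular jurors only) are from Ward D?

Removed: #1, #2, #4, #7, #8, #9, #11, #12, #16.
Seated jurors 1–6: #3, #5, #6, #10, #13, #14 (alternates #15, #17 not counted).
Of those, in Ward D: #10, #14 → 2.

2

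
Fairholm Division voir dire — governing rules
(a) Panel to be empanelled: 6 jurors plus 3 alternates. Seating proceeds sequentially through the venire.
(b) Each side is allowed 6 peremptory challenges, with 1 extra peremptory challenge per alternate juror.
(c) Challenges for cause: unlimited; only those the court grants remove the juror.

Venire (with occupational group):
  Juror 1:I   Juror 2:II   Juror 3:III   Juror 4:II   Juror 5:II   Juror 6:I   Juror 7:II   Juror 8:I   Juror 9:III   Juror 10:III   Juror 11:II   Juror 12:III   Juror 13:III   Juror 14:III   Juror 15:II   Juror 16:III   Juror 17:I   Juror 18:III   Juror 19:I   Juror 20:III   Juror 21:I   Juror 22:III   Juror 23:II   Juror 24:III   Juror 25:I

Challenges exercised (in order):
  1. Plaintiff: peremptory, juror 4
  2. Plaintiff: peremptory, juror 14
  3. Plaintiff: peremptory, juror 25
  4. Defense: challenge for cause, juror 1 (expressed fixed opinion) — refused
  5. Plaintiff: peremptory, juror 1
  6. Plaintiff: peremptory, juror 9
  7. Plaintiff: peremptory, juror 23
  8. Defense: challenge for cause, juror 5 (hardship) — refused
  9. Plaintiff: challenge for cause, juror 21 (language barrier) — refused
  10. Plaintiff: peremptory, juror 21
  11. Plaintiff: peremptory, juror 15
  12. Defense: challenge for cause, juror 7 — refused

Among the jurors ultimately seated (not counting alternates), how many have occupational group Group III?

Removed: #1, #4, #9, #14, #15, #21, #23, #25.
Seated jurors 1–6: #2, #3, #5, #6, #7, #8 (alternates #10, #11, #12 not counted).
Of those, in Group III: #3 → 1.

1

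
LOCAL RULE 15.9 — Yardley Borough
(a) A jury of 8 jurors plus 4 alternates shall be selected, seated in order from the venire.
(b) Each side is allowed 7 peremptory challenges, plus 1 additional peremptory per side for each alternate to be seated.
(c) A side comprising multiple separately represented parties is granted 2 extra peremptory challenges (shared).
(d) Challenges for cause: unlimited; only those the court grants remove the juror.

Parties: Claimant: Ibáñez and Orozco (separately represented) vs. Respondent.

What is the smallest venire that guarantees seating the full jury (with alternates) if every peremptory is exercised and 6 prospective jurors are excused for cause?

Seats to fill: 8 + 4 alternates = 12.
Peremptories — Claimant: 7 + 1×4 + 2 = 13; Respondent: 7 + 1×4 = 11; total 24.
For-cause removals: 6.
Minimum venire: 12 + 24 + 6 = 42.

42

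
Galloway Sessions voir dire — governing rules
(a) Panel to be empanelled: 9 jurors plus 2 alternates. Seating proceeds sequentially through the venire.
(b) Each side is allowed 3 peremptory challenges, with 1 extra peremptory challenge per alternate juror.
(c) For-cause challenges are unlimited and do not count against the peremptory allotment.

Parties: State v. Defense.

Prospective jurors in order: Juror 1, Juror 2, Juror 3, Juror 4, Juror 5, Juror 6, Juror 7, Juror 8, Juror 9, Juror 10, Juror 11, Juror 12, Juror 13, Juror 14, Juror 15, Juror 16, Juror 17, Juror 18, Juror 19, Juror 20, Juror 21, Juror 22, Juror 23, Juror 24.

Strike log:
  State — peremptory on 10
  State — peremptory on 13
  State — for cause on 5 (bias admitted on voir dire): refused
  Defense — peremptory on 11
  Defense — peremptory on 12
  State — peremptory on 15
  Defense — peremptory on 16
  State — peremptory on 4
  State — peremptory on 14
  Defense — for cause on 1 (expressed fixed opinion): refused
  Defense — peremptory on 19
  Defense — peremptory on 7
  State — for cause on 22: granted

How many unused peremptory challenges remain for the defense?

0

Defense allotment: 3 base + 1 × 2 alternates = 5.
Defense peremptories used: #11, #12, #16, #19, #7 — 5 (the for-cause on #1 doesn't count).
Remaining: 5 − 5 = 0.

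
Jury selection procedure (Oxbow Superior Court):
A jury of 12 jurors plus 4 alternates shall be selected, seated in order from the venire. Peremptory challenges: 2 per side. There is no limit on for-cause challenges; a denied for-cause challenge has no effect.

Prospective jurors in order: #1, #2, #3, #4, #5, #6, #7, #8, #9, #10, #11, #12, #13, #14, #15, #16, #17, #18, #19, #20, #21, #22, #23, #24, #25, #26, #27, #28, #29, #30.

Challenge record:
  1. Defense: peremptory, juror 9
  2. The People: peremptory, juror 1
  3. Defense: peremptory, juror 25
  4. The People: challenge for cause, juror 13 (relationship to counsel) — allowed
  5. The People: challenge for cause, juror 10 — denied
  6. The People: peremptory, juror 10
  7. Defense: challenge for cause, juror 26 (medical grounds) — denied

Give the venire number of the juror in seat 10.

Removed: #1, #9, #10, #13, #25. (#26 stays — for-cause denied.)
Filling seats in venire order through position 10: #2, #3, #4, #5, #6, #7, #8, #11, #12, #14.
So seat 10 is #14.

14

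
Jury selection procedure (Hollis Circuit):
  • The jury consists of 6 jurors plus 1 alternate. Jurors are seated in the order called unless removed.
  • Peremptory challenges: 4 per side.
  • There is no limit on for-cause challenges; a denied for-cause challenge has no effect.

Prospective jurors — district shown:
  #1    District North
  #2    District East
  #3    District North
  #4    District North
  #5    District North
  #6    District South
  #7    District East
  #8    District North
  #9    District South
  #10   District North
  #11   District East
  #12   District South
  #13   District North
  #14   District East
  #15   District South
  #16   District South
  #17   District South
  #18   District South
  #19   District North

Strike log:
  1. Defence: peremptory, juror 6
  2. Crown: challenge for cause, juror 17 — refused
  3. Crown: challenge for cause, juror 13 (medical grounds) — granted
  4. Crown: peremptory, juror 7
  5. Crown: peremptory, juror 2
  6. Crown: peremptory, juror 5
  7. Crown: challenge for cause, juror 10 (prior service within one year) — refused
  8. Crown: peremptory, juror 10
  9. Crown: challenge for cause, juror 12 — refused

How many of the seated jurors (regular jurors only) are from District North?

Removed: #2, #5, #6, #7, #10, #13.
Seated jurors 1–6: #1, #3, #4, #8, #9, #11 (alternates #12 not counted).
Of those, in District North: #1, #3, #4, #8 → 4.

4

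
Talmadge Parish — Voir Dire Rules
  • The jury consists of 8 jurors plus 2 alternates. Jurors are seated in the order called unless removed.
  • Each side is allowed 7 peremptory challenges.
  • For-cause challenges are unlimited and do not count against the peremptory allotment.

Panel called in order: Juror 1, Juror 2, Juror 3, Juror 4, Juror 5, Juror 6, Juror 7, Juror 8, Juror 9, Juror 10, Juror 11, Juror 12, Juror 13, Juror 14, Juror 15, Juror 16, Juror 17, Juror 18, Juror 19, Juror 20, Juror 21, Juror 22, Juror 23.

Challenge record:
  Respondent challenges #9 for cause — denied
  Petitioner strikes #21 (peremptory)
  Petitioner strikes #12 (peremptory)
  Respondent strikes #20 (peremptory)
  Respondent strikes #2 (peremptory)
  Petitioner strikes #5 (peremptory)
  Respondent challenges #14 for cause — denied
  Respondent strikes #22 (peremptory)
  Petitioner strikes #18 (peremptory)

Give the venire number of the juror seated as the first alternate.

11

Removed: #2, #5, #12, #18, #20, #21, #22. (#9, #14 stay — for-cause denied.)
Seating in order: seats 1–8 → #1, #3, #4, #6, #7, #8, #9, #10; alternates → #11, #13.
So alternate 1 is #11.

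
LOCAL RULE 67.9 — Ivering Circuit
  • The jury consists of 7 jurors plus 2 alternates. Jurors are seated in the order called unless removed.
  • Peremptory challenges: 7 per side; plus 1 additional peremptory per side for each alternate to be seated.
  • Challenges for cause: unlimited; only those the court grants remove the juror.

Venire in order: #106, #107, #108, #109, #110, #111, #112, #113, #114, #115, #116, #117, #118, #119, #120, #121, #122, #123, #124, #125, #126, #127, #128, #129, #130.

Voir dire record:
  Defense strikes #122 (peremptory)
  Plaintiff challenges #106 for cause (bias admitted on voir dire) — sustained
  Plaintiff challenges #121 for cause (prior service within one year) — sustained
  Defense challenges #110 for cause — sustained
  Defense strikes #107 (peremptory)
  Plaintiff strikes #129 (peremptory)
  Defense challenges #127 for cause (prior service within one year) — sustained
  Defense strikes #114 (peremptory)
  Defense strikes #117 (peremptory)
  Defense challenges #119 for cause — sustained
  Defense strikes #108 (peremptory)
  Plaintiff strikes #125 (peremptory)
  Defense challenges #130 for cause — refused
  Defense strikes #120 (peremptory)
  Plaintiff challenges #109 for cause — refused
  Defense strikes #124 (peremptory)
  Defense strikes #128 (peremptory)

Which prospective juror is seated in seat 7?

118

Removed: #106, #107, #108, #110, #114, #117, #119, #120, #121, #122, #124, #125, #127, #128, #129. (#109, #130 stay — for-cause denied.)
Filling seats in venire order through position 7: #109, #111, #112, #113, #115, #116, #118.
So seat 7 is #118.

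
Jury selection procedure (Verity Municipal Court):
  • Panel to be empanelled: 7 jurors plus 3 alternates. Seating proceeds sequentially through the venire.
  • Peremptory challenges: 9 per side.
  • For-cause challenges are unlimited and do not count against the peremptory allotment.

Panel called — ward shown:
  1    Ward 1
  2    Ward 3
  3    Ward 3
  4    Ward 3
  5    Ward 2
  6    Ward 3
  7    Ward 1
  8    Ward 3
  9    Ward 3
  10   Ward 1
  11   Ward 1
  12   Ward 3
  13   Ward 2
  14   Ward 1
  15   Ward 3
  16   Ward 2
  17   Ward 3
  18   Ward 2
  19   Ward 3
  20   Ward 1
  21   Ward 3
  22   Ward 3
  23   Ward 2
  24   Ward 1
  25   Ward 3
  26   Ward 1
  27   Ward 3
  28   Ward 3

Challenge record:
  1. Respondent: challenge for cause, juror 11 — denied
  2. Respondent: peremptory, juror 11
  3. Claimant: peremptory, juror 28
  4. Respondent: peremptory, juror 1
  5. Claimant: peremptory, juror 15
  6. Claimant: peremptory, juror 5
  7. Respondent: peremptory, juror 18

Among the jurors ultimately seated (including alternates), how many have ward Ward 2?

Removed: #1, #5, #11, #15, #18, #28.
Seated (10 incl. alternates): #2, #3, #4, #6, #7, #8, #9, #10, #12, #13.
Of those, in Ward 2: #13 → 1.

1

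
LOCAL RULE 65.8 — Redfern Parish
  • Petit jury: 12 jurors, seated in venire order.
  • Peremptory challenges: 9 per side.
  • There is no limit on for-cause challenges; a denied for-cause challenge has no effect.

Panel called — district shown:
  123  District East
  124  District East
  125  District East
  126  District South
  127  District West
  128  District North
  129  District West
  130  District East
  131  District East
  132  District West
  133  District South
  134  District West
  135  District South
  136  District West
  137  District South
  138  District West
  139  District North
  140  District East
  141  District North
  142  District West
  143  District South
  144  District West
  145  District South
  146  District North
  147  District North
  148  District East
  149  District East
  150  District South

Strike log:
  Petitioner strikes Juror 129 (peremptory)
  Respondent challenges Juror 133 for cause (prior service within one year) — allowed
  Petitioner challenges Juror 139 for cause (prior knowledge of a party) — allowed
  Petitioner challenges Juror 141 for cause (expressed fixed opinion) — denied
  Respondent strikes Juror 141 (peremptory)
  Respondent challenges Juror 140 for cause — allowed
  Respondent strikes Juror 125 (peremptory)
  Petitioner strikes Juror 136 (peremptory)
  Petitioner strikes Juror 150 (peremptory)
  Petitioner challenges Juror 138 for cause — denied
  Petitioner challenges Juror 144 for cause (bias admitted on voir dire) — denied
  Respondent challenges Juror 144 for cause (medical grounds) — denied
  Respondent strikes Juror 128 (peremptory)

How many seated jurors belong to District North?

0

Removed: #125, #128, #129, #133, #136, #139, #140, #141, #150.
Seated jurors 1–12: #123, #124, #126, #127, #130, #131, #132, #134, #135, #137, #138, #142.
None of those are in District North → 0.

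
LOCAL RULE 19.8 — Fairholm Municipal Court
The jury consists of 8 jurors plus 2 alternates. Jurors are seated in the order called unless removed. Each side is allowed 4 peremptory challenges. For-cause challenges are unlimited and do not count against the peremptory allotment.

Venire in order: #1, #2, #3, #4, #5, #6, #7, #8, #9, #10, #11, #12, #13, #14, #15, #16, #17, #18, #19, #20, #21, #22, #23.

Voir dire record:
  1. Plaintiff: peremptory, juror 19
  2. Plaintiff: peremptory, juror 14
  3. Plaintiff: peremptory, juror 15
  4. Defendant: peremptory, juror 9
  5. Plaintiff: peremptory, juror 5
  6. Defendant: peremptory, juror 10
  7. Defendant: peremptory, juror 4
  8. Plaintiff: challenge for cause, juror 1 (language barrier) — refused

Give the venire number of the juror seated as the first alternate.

Removed: #4, #5, #9, #10, #14, #15, #19. (#1 stays — for-cause denied.)
Seating in order: seats 1–8 → #1, #2, #3, #6, #7, #8, #11, #12; alternates → #13, #16.
So alternate 1 is #13.

13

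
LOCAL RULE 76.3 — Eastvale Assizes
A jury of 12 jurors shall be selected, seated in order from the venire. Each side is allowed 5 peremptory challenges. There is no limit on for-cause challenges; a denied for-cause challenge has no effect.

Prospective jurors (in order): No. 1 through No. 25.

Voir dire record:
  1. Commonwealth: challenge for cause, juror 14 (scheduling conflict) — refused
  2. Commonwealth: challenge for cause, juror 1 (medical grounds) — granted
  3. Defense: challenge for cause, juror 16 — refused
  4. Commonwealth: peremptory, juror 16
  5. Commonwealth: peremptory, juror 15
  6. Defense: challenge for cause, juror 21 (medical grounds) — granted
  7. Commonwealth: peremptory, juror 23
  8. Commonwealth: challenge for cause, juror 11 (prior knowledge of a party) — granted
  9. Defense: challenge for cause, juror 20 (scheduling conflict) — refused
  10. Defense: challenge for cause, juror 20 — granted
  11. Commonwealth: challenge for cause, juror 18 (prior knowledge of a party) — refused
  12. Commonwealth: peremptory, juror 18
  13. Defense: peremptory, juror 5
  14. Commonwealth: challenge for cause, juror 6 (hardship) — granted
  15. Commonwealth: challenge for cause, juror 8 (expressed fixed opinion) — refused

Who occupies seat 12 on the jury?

19

Removed: #1, #5, #6, #11, #15, #16, #18, #20, #21, #23. (#8, #14 stay — for-cause denied.)
Filling seats in venire order through position 12: #2, #3, #4, #7, #8, #9, #10, #12, #13, #14, #17, #19.
So seat 12 is #19.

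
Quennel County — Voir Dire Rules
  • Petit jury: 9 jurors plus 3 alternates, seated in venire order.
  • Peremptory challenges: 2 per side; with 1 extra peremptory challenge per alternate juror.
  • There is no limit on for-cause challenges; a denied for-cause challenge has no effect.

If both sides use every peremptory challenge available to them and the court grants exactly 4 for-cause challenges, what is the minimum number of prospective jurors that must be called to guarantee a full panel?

26

Seats to fill: 9 + 3 alternates = 12.
Peremptories: 2 + 1×3 = 5 per side × 2 sides = 10.
For-cause removals: 4.
Minimum venire: 12 + 10 + 4 = 26.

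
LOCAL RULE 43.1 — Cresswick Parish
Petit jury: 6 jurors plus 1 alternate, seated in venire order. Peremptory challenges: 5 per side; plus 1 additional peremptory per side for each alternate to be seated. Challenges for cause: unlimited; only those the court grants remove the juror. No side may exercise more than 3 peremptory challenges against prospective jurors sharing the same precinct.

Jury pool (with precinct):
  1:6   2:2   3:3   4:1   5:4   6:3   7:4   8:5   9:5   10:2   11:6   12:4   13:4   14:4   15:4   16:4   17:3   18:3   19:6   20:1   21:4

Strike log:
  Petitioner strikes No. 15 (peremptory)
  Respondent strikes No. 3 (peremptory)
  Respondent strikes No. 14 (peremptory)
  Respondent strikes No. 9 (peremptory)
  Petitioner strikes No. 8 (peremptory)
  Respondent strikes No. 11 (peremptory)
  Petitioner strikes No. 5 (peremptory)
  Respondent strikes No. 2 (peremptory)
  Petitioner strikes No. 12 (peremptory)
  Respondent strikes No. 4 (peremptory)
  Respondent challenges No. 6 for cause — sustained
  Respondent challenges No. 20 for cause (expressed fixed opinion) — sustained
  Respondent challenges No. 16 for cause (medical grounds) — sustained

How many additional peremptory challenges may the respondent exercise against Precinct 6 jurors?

Respondent peremptories so far: #3, #14, #9, #11, #2, #4 — 6 of 6 used, 0 left overall.
Against Precinct 6: #11 — 1 used; per-precinct cap 3 leaves 2.
Binding limit: min(0, 2) = 0.

0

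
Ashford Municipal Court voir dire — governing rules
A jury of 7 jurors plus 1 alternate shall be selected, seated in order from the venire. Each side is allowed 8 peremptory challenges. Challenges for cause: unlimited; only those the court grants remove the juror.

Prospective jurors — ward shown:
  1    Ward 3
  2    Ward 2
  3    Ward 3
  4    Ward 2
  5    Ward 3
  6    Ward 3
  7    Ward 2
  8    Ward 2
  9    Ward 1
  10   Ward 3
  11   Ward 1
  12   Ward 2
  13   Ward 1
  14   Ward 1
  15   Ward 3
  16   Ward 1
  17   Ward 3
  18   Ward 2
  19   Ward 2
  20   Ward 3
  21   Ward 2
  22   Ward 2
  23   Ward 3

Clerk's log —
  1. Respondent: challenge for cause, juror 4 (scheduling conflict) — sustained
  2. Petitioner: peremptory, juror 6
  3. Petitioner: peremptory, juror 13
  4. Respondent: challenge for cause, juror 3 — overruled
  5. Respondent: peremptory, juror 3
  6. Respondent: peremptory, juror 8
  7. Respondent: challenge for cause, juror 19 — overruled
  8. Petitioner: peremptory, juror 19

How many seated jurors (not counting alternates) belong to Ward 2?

2

Removed: #3, #4, #6, #8, #13, #19.
Seated jurors 1–7: #1, #2, #5, #7, #9, #10, #11 (alternates #12 not counted).
Of those, in Ward 2: #2, #7 → 2.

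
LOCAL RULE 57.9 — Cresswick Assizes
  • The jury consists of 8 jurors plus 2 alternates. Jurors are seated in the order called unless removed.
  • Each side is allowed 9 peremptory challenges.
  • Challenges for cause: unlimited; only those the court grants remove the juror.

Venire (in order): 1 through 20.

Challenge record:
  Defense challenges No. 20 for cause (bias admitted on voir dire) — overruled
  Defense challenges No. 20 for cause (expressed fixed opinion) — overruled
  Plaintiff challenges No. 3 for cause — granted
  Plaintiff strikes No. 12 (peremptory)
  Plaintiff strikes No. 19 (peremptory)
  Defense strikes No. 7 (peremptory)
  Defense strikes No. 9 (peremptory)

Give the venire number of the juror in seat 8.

11

Removed: #3, #7, #9, #12, #19. (#20 stays — for-cause denied.)
Filling seats in venire order through position 8: #1, #2, #4, #5, #6, #8, #10, #11.
So seat 8 is #11.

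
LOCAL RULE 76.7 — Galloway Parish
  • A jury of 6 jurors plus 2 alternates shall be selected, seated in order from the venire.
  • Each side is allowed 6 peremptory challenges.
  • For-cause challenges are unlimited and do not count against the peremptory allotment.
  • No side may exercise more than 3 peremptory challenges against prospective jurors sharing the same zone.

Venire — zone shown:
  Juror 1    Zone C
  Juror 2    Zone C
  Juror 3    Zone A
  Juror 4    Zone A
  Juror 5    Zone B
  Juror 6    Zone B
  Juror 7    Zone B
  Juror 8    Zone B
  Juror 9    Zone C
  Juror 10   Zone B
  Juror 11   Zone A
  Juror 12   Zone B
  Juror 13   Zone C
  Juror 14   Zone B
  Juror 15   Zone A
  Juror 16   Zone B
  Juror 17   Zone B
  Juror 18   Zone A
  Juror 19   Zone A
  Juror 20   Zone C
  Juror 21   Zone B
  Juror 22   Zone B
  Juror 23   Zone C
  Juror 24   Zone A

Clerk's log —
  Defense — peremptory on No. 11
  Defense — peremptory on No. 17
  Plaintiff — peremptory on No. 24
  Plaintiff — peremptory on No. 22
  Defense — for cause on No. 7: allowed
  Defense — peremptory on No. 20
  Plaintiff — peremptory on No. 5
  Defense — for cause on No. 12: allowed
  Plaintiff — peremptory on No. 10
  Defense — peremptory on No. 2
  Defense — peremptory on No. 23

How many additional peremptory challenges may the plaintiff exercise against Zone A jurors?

2

Plaintiff peremptories so far: #24, #22, #5, #10 — 4 of 6 used, 2 left overall.
Against Zone A: #24 — 1 used; per-zone cap 3 leaves 2.
Binding limit: min(2, 2) = 2.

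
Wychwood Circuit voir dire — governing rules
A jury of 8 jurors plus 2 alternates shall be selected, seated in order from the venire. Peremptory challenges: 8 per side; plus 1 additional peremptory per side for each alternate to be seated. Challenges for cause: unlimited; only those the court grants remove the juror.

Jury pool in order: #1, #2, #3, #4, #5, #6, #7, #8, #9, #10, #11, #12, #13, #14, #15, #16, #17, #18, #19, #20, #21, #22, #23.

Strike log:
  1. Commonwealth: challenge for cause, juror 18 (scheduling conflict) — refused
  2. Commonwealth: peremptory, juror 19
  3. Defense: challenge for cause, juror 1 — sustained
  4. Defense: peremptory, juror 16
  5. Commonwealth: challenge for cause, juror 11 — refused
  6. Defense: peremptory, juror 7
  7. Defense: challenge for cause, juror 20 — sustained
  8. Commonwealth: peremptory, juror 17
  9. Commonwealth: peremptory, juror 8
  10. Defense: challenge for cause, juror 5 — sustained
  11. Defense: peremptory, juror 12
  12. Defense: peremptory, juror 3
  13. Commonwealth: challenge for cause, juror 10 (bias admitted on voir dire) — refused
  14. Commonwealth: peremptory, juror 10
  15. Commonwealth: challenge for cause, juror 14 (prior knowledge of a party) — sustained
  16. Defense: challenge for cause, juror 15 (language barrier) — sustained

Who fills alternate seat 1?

Removed: #1, #3, #5, #7, #8, #10, #12, #14, #15, #16, #17, #19, #20. (#11, #18 stay — for-cause denied.)
Seating in order: seats 1–8 → #2, #4, #6, #9, #11, #13, #18, #21; alternates → #22, #23.
So alternate 1 is #22.

22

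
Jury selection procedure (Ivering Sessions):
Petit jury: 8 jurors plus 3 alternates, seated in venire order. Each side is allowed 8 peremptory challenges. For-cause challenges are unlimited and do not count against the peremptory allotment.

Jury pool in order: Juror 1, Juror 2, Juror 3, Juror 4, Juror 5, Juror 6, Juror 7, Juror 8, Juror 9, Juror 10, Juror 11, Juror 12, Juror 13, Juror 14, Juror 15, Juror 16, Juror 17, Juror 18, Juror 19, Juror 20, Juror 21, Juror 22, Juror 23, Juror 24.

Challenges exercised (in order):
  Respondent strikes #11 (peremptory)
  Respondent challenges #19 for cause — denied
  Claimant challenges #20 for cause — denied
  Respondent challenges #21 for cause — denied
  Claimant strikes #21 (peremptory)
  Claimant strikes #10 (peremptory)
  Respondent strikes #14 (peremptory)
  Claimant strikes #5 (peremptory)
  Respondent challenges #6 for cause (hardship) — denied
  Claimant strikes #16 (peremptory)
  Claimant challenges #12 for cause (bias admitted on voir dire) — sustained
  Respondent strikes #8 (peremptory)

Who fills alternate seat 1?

Removed: #5, #8, #10, #11, #12, #14, #16, #21. (#6, #19, #20 stay — for-cause denied.)
Filling seats in venire order through position 9: #1, #2, #3, #4, #6, #7, #9, #13, #15.
So alternate 1 is #15.

15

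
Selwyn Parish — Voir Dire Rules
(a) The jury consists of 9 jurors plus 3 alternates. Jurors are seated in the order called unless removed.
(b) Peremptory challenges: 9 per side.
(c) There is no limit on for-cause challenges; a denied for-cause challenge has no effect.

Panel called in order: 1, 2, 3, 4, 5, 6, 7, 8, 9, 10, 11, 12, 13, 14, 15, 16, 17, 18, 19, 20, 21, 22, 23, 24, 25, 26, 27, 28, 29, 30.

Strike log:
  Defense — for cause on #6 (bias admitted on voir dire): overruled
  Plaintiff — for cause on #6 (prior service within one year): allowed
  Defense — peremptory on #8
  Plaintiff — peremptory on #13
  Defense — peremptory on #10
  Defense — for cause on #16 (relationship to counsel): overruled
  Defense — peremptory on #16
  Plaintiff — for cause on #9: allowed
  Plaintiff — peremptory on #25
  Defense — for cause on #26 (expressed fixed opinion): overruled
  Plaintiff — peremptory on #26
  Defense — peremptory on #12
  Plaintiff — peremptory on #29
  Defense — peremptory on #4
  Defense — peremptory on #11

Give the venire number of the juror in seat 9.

18

Removed: #4, #6, #8, #9, #10, #11, #12, #13, #16, #25, #26, #29.
Filling seats in venire order through position 9: #1, #2, #3, #5, #7, #14, #15, #17, #18.
So seat 9 is #18.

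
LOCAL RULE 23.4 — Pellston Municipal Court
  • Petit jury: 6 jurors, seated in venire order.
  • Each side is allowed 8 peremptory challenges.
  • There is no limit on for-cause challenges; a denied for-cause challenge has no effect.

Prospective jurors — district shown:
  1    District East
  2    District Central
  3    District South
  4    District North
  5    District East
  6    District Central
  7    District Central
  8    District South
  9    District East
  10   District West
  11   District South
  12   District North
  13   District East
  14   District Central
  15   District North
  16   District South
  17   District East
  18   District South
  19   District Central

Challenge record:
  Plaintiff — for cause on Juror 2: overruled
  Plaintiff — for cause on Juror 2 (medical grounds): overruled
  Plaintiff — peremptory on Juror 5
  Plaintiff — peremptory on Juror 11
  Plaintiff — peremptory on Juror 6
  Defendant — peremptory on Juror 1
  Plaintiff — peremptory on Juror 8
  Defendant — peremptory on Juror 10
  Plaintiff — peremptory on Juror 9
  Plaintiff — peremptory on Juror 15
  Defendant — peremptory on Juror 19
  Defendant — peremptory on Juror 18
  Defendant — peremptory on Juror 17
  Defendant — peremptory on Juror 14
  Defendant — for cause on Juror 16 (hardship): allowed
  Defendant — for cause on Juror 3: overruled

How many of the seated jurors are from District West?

Removed: #1, #5, #6, #8, #9, #10, #11, #14, #15, #16, #17, #18, #19.
Seated jurors 1–6: #2, #3, #4, #7, #12, #13.
None of those are in District West → 0.

0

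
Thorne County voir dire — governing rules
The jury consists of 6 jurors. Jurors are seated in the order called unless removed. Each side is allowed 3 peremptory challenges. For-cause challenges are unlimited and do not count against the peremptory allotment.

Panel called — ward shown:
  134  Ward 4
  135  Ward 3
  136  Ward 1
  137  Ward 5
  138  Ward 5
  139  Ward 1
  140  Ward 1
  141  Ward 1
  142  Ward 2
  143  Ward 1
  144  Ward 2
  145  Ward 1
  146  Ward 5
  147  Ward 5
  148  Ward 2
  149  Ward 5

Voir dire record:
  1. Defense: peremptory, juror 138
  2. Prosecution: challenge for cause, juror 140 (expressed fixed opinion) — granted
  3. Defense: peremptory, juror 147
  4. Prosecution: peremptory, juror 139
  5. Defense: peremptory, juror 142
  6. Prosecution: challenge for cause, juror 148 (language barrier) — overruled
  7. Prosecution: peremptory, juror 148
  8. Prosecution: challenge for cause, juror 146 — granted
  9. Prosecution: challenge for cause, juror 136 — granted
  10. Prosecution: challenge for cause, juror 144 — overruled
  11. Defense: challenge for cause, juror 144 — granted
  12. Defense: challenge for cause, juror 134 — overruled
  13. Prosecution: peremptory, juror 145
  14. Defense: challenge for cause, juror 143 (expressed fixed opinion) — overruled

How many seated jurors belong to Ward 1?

Removed: #136, #138, #139, #140, #142, #144, #145, #146, #147, #148.
Seated jurors 1–6: #134, #135, #137, #141, #143, #149.
Of those, in Ward 1: #141, #143 → 2.

2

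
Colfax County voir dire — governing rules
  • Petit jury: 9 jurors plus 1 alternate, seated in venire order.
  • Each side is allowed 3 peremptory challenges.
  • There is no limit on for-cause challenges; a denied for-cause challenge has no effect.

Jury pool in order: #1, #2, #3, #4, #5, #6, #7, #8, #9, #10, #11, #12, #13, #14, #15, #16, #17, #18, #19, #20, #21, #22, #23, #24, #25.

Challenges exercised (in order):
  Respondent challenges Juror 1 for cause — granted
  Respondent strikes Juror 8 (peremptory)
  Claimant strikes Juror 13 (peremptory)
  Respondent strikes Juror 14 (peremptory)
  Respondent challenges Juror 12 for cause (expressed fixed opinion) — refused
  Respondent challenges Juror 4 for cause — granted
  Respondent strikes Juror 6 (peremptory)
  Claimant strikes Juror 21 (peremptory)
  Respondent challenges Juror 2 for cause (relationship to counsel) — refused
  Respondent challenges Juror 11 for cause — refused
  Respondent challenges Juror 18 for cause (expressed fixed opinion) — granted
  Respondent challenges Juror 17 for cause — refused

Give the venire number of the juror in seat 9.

15

Removed: #1, #4, #6, #8, #13, #14, #18, #21. (#2, #11, #12, #17 stay — for-cause denied.)
Seating in order: seats 1–9 → #2, #3, #5, #7, #9, #10, #11, #12, #15; alternates → #16.
So seat 9 is #15.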